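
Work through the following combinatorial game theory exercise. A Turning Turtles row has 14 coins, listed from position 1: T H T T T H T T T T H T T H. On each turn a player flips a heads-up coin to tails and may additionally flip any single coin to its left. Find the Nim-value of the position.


Coins: T H T T T H T T T T H T T H
Key fact: a single head at position k behaves exactly like a Nim heap of size k (turning it to T and optionally flipping a coin at j < k corresponds to moving the heap from k to j, or to 0), and heads combine as a disjunctive sum (two heads at the same place would cancel, matching j XOR j = 0). So the Nim-value is the XOR of the 1-indexed positions of the heads.
Face-up positions (1-indexed): [2, 6, 11, 14]
XOR 0 with 2: 0 XOR 2 = 2
XOR 2 with 6: 2 XOR 6 = 4
XOR 4 with 11: 4 XOR 11 = 15
XOR 15 with 14: 15 XOR 14 = 1
Nim-value = 1

1


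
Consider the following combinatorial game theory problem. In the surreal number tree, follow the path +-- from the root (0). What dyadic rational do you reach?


Sign expansion: +--
Rule: track bounds (lo, hi), initially (-inf, +inf). On '+', the current value becomes lo and we move to the simplest number in (value, hi): value + 1 if hi = +inf, otherwise the midpoint (value + hi)/2. On '-', the current value becomes hi and we move to value - 1 if lo = -inf, otherwise the midpoint (lo + value)/2.
Start at 0.
Step 1: sign = +, move right. Bounds: (0, +inf). Value = 1
Step 2: sign = -, move left. Bounds: (0, 1). Value = 1/2
Step 3: sign = -, move left. Bounds: (0, 1/2). Value = 1/4
The surreal number with sign expansion +-- is 1/4.

1/4


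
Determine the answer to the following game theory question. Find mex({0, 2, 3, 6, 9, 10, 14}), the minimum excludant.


Set = {0, 2, 3, 6, 9, 10, 14}
0 is in the set.
1 is NOT in the set. This is the mex.
mex = 1

1


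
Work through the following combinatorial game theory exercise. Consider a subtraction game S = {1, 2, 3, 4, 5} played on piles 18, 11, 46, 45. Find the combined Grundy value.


Subtraction set: {1, 2, 3, 4, 5}
For this subtraction set, G(n) = n mod 6 (period = max + 1 = 6).
Pile 1 (size 18): G(18) = 18 mod 6 = 0
Pile 2 (size 11): G(11) = 11 mod 6 = 5
Pile 3 (size 46): G(46) = 46 mod 6 = 4
Pile 4 (size 45): G(45) = 45 mod 6 = 3
Total Grundy value = XOR of all: 0 XOR 5 XOR 4 XOR 3 = 2

2


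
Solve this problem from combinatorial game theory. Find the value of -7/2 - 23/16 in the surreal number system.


x = -7/2, y = 23/16
Converting to common denominator: 16
x = -56/16, y = 23/16
x - y = -7/2 - 23/16 = -79/16

-79/16


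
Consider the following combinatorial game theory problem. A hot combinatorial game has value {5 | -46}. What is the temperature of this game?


The game is {5 | -46}, a switch {a | b} with numbers a > b.
Cooling {a | b} by t gives {a - t | b + t}, which stops being hot when a - t = b + t, i.e. at t = (a - b)/2. So the temperature of a switch is (a - b)/2.
Temperature = (Left option - Right option) / 2
= (5 - (-46)) / 2
= 51 / 2
= 51/2

51/2


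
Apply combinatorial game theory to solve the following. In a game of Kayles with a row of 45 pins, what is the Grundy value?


Kayles: a move removes 1 or 2 adjacent pins from a contiguous row.
Removing pins from a row of k leaves two independent rows (a, b) with a + b = k - 1 (one pin) or a + b = k - 2 (two pins); an end removal gives a = 0.
By Sprague-Grundy, G(k) = mex{ G(a) XOR G(b) } over all these splits. G(0) = 0.
G(1): splits (0,0):0^0=0 -> mex({0}) = 1
G(2): splits (0,1):0^1=1 (0,0):0^0=0 -> mex({0, 1}) = 2
G(3): splits (0,2):0^2=2 (1,1):1^1=0 (0,1):0^1=1 -> mex({0, 1, 2}) = 3
G(4): splits (0,3):0^3=3 (1,2):1^2=3 (0,2):0^2=2 (1,1):1^1=0 -> mex({0, 2, 3}) = 1
G(5): splits (0,4):0^1=1 (1,3):1^3=2 (2,2):2^2=0 (0,3):0^3=3 (1,2):1^2=3 -> mex({0, 1, 2, 3}) = 4
G(6) = mex({0, 1, 2, 4}) = 3
G(7) = mex({0, 1, 3, 4, 5}) = 2
G(8) = mex({0, 2, 3, 5, 6}) = 1
G(9) = mex({0, 1, 2, 3, 6, 7}) = 4
G(10) = mex({0, 1, 3, 4, 5, 7}) = 2
G(11) = mex({0, 1, 2, 3, 4, 5}) = 6
G(12) = mex({0, 1, 2, 3, 5, 6, 7}) = 4
G(13) = mex({0, 2, 3, 4, 6, 7}) = 1
G(14) = mex({0, 1, 4, 5, 6, 7}) = 2
G(15) = mex({0, 1, 2, 3, 4, 5, 6}) = 7
G(16) = mex({0, 2, 3, 5, 6, 7}) = 1
G(17) = mex({0, 1, 2, 3, 5, 6, 7}) = 4
G(18) = mex({0, 1, 2, 4, 5, 6}) = 3
G(19) = mex({0, 1, 3, 4, 5, 7}) = 2
G(20) = mex({0, 2, 3, 4, 5, 6, 7}) = 1
G(21) = mex({0, 1, 2, 3, 5, 6, 7}) = 4
G(22) = mex({0, 1, 2, 3, 4, 5, 7}) = 6
G(23) = mex({0, 1, 2, 3, 4, 5, 6}) = 7
G(24) = mex({0, 1, 2, 3, 5, 6, 7}) = 4
G(25) = mex({0, 2, 3, 4, 6, 7}) = 1
G(26) = mex({0, 1, 3, 4, 5, 6, 7}) = 2
G(27) = mex({0, 1, 2, 3, 4, 5, 6, 7}) = 8
G(28) = mex({0, 1, 2, 3, 4, 6, 7, 8}) = 5
G(29) = mex({0, 1, 2, 3, 5, 6, 7, 8, 9}) = 4
G(30) = mex({0, 1, 2, 3, 4, 5, 6, 9, 10}) = 7
G(31) = mex({0, 1, 3, 4, 5, 7, 10, 11}) = 2
G(32) = mex({0, 2, 3, 4, 5, 6, 7, 9, 11}) = 1
G(33) = mex({0, 1, 2, 3, 4, 5, 6, 7, 9, 12}) = 8
G(34) = mex({0, 1, 2, 3, 4, 5, 7, 8, 11, 12}) = 6
G(35) = mex({0, 1, 2, 3, 4, 5, 6, 8, 9, 10, 11}) = 7
G(36) = mex({0, 1, 2, 3, 5, 6, 7, 9, 10}) = 4
G(37) = mex({0, 2, 3, 4, 6, 7, 9, 10, 11, 12}) = 1
G(38) = mex({0, 1, 3, 4, 5, 6, 7, 9, 10, 11, 12}) = 2
G(39) = mex({0, 1, 2, 4, 5, 6, 7, 9, 10, 12, 14}) = 3
G(40) = mex({0, 2, 3, 4, 6, 7, 11, 12, 14}) = 1
G(41) = mex({0, 1, 2, 3, 5, 6, 7, 9, 10, 11, 12}) = 4
G(42) = mex({0, 1, 2, 3, 4, 5, 6, 9, 10}) = 7
G(43) = mex({0, 1, 3, 4, 5, 7, 9, 10, 12, 15}) = 2
G(44) = mex({0, 2, 3, 4, 5, 6, 7, 9, 10, 12, 15}) = 1
G(45) = mex({0, 1, 2, 3, 4, 5, 6, 7, 9, 10, 12, 14}) = 8
Therefore G(45) = 8.

8


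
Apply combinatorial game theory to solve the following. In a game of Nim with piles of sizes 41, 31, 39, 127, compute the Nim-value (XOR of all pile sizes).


We need the XOR (exclusive or) of all pile sizes.
After XOR-ing pile 1 (size 41): 0 XOR 41 = 41
After XOR-ing pile 2 (size 31): 41 XOR 31 = 54
After XOR-ing pile 3 (size 39): 54 XOR 39 = 17
After XOR-ing pile 4 (size 127): 17 XOR 127 = 110
The Nim-value of this position is 110.

110


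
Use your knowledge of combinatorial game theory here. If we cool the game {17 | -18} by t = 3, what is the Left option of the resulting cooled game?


Original game: {17 | -18} (a switch {a | b} with a > b).
Cooling by t (for t below the temperature (a - b)/2 = 35/2) taxes each move by t: {a | b} cooled by t is {a - t | b + t}.
Cooling amount: t = 3
Cooled Left option: 17 - 3 = 14
Cooled Right option: -18 + 3 = -15
Cooled game: {14 | -15}
Left option = 14

14


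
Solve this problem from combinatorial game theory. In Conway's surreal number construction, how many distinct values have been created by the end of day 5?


Day 0: {|} = 0 is born. Count = 1.
Day n: the number of surreal numbers born by day n is 2^(n+1) - 1.
By day 0: 2^1 - 1 = 1
By day 1: 2^2 - 1 = 3
By day 2: 2^3 - 1 = 7
By day 3: 2^4 - 1 = 15
By day 4: 2^5 - 1 = 31
By day 5: 2^6 - 1 = 63
By day 5: 63 surreal numbers.

63


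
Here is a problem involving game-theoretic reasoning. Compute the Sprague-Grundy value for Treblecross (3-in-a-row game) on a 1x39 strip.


Treblecross: place X on empty cells; 3-in-a-row wins.
Playing within two cells of an existing X lets the opponent win at once, so sensible play treats the cells i-2..i+2 around each X as dead. The player left with no safe cell loses, so this is a normal-play take-away game on strips of safe cells.
Placing X at cell i (0-indexed) of a strip of k safe cells leaves independent strips of sizes max(0, i-2) and max(0, k-i-3). Hence G(k) = mex{ G(max(0,i-2)) XOR G(max(0,k-i-3)) : 0 <= i < k }, with G(0) = 0.
G(1): splits (0,0):0^0=0 -> mex({0}) = 1
G(2): splits (0,0):0^0=0 -> mex({0}) = 1
G(3): splits (0,0):0^0=0 -> mex({0}) = 1
G(4): splits (0,1):0^1=1 (0,0):0^0=0 -> mex({0, 1}) = 2
G(5): splits (0,2):0^1=1 (0,1):0^1=1 (0,0):0^0=0 -> mex({0, 1}) = 2
G(6) = mex({1}) = 0
G(7) = mex({0, 1, 2}) = 3
G(8) = mex({0, 1, 2}) = 3
G(9) = mex({0, 2}) = 1
G(10) = mex({0, 2, 3}) = 1
G(11) = mex({0, 3}) = 1
G(12) = mex({1, 3}) = 0
G(13) = mex({0, 1, 2, 3}) = 4
G(14) = mex({0, 1, 2}) = 3
G(15) = mex({0, 1, 2}) = 3
G(16) = mex({0, 1, 2, 4}) = 3
G(17) = mex({0, 1, 3, 4}) = 2
G(18) = mex({0, 1, 3, 4}) = 2
G(19) = mex({0, 1, 3, 5}) = 2
G(20) = mex({0, 1, 2, 3, 5}) = 4
G(21) = mex({0, 1, 2, 3, 5}) = 4
G(22) = mex({1, 2, 6}) = 0
G(23) = mex({0, 1, 2, 3, 4, 6}) = 5
G(24) = mex({0, 1, 2, 3, 4}) = 5
G(25) = mex({0, 1, 3, 4, 7}) = 2
G(26) = mex({0, 1, 3, 4, 5, 7}) = 2
G(27) = mex({0, 1, 3, 5}) = 2
G(28) = mex({0, 1, 2, 5}) = 3
G(29) = mex({0, 1, 2, 4, 5, 6}) = 3
G(30) = mex({1, 2, 4, 6}) = 0
G(31) = mex({0, 1, 2, 3, 4, 6}) = 5
G(32) = mex({1, 2, 3, 4, 7}) = 0
G(33) = mex({0, 3, 7}) = 1
G(34) = mex({0, 2, 3, 5, 7}) = 1
G(35) = mex({0, 2, 3, 5, 6}) = 1
G(36) = mex({0, 1, 2, 5, 6}) = 3
G(37) = mex({0, 1, 2, 4, 5, 6}) = 3
G(38) = mex({0, 1, 2, 4}) = 3
G(39) = mex({0, 1, 2, 3, 4, 7}) = 5
Therefore G(39) = 5.

5


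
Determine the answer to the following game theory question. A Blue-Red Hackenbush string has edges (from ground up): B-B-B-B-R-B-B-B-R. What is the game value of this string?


Edges (from ground): B-B-B-B-R-B-B-B-R
By Berlekamp's sign-expansion rule, a Blue-Red Hackenbush stalk has the value of the surreal number whose sign sequence is the edge sequence with B -> + and R -> -.
Sign sequence: ++++-+++-
Trace the sign expansion in the surreal number tree, starting from 0:
Edge 1: B (sign +) -> bounds (0, +inf), value = 1
Edge 2: B (sign +) -> bounds (1, +inf), value = 2
Edge 3: B (sign +) -> bounds (2, +inf), value = 3
Edge 4: B (sign +) -> bounds (3, +inf), value = 4
Edge 5: R (sign -) -> bounds (3, 4), value = 7/2
Edge 6: B (sign +) -> bounds (7/2, 4), value = 15/4
Edge 7: B (sign +) -> bounds (15/4, 4), value = 31/8
Edge 8: B (sign +) -> bounds (31/8, 4), value = 63/16
Edge 9: R (sign -) -> bounds (31/8, 63/16), value = 125/32
Game value = 125/32

125/32


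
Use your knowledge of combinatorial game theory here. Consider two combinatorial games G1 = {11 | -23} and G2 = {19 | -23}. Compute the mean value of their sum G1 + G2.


G1 = {11 | -23}, G2 = {19 | -23}
Each is a switch {a | b} with numbers a > b; its mean value is (a + b)/2, and mean value is additive over game sums: m(G1 + G2) = m(G1) + m(G2).
Mean of G1 = (11 + (-23))/2 = -12/2 = -6
Mean of G2 = (19 + (-23))/2 = -4/2 = -2
Mean of G1 + G2 = -6 + -2 = -8

-8


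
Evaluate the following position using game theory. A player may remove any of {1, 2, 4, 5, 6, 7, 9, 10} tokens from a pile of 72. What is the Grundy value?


The subtraction set is S = {1, 2, 4, 5, 6, 7, 9, 10}.
G(k) = mex{ G(k - s) : s in S, s <= k }. We compute iteratively: G(0) = 0.
G(1) = mex({0}) = 1
G(2) = mex({0, 1}) = 2
G(3) = mex({1, 2}) = 0
G(4) = mex({0, 2}) = 1
G(5) = mex({0, 1}) = 2
G(6) = mex({0, 1, 2}) = 3
G(7) = mex({0, 1, 2, 3}) = 4
G(8) = mex({0, 1, 2, 3, 4}) = 5
G(9) = mex({0, 1, 2, 4, 5}) = 3
G(10) = mex({0, 1, 2, 3, 5}) = 4
G(11) = mex({1, 2, 3, 4}) = 0
G(12) = mex({0, 2, 3, 4, 5}) = 1
G(13) = mex({0, 1, 3, 4, 5}) = 2
G(14) = mex({1, 2, 3, 4, 5}) = 0
G(15) = mex({0, 2, 3, 4, 5}) = 1
G(16) = mex({0, 1, 3, 4}) = 2
G(17) = mex({0, 1, 2, 4, 5}) = 3
G(18) = mex({0, 1, 2, 3, 5}) = 4
G(19) = mex({0, 1, 2, 3, 4}) = 5
G(20) = mex({0, 1, 2, 4, 5}) = 3
Observe that G(11)..G(20) = 0, 1, 2, 0, 1, 2, 3, 4, 5, 3 repeats G(0)..G(9) = 0, 1, 2, 0, 1, 2, 3, 4, 5, 3.
For k >= max(S) = 10, G(k) is determined by the previous 10 values G(k-10)..G(k-1); a window of 10 consecutive values has recurred shifted by 11, so by induction G(k + 11) = G(k) for all k >= 0: the sequence is periodic from the start with period 11.
One period: G(0..10) = 0, 1, 2, 0, 1, 2, 3, 4, 5, 3, 4.
72 mod 11 = 6, so G(72) = G(6) = 3.

3


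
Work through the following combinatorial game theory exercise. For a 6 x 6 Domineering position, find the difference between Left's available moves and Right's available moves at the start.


Board is 6 x 6 (rows x cols).
Left (vertical) placements: (rows-1) * cols = 5 * 6 = 30
Right (horizontal) placements: rows * (cols-1) = 6 * 5 = 30
Advantage = Left - Right = 30 - 30 = 0

0


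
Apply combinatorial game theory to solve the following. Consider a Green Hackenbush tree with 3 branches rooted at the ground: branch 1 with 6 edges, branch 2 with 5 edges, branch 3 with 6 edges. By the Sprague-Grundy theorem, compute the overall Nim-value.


The tree has 3 branches from the ground vertex.
In Green Hackenbush, the Nim-value of a simple path of length k is k.
Branch 1: length 6, Nim-value = 6
Branch 2: length 5, Nim-value = 5
Branch 3: length 6, Nim-value = 6
Total Nim-value = XOR of all branch values:
0 XOR 6 = 6
6 XOR 5 = 3
3 XOR 6 = 5
Nim-value of the tree = 5

5


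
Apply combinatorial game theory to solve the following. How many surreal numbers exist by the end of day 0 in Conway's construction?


Day 0: {|} = 0 is born. Count = 1.
Day n: the number of surreal numbers born by day n is 2^(n+1) - 1.
By day 0: 2^1 - 1 = 1
By day 0: 1 surreal numbers.

1


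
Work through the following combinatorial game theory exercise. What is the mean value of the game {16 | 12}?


Game = {16 | 12}, a switch {a | b} with numbers a > b.
Its thermograph has left wall a - t and right wall b + t, which meet at t = (a - b)/2, where both equal (a + b)/2. So the mast (mean value) is at (a + b)/2.
Mean = (16 + (12))/2 = 28/2 = 14

14


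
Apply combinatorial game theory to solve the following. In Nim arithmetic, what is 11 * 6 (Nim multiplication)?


Nim multiplication is bilinear over XOR: (u XOR v) * w = (u*w) XOR (v*w).
So we split each operand into its bit components and XOR the pairwise Nim products.
11 = 1 + 2 + 8 (as XOR of powers of 2).
6 = 2 + 4 (as XOR of powers of 2).
Using the standard Nim-product table on single bits:
  2*2 = 3,   2*4 = 8,   2*8 = 12,
  4*4 = 6,   4*8 = 11,  8*8 = 13,
and  1*x = x (identity), k*l = l*k (commutative).
Pairwise Nim products:
  1 * 2 = 2
  1 * 4 = 4
  2 * 2 = 3
  2 * 4 = 8
  8 * 2 = 12
  8 * 4 = 11
XOR them: 2 XOR 4 XOR 3 XOR 8 XOR 12 XOR 11 = 10.
Result: 11 * 6 = 10 (in Nim).

10


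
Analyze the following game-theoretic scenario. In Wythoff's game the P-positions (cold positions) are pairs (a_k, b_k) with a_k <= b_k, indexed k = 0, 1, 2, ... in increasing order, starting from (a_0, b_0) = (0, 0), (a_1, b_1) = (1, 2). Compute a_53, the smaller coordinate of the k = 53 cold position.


By Wythoff's theorem, a_k = floor(k * phi) and b_k = floor(k * phi^2) = a_k + k, where phi = (1 + sqrt(5))/2 is the golden ratio.
phi = (1 + sqrt(5))/2 = 1.618034
k = 53
k * phi = 53 * 1.618034 = 85.755801
a_53 = floor(k * phi) = 85

85


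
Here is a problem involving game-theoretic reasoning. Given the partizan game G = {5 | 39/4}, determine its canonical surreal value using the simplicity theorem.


Left options: {5}, max = 5
Right options: {39/4}, min = 39/4
All options are numbers and max(Left) < min(Right), so by the simplicity theorem the value is the simplest (earliest-born) number strictly between 5 and 39/4.
Integers 6 through 9 all lie strictly between 5 and 39/4.
Among integers, the simplest (lowest birthday = smallest |n|; 0 is born on day 0, +-n on day n) is 6.
No non-integer in the interval can be simpler: if x is a non-integer in the interval, then floor(x) or ceil(x) also lies in the interval (the interval contains an integer), and both are proper prefixes of x's sign expansion, i.e. born earlier. So the game value is 6.
Game value = 6

6


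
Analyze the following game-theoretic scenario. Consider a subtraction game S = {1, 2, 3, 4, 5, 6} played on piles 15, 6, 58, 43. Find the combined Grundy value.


Subtraction set: {1, 2, 3, 4, 5, 6}
For this subtraction set, G(n) = n mod 7 (period = max + 1 = 7).
Pile 1 (size 15): G(15) = 15 mod 7 = 1
Pile 2 (size 6): G(6) = 6 mod 7 = 6
Pile 3 (size 58): G(58) = 58 mod 7 = 2
Pile 4 (size 43): G(43) = 43 mod 7 = 1
Total Grundy value = XOR of all: 1 XOR 6 XOR 2 XOR 1 = 4

4


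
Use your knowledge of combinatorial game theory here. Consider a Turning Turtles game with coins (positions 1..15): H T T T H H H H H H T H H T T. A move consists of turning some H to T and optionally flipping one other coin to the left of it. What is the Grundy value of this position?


Coins: H T T T H H H H H H T H H T T
Key fact: a single head at position k behaves exactly like a Nim heap of size k (turning it to T and optionally flipping a coin at j < k corresponds to moving the heap from k to j, or to 0), and heads combine as a disjunctive sum (two heads at the same place would cancel, matching j XOR j = 0). So the Nim-value is the XOR of the 1-indexed positions of the heads.
Face-up positions (1-indexed): [1, 5, 6, 7, 8, 9, 10, 12, 13]
XOR 0 with 1: 0 XOR 1 = 1
XOR 1 with 5: 1 XOR 5 = 4
XOR 4 with 6: 4 XOR 6 = 2
XOR 2 with 7: 2 XOR 7 = 5
XOR 5 with 8: 5 XOR 8 = 13
XOR 13 with 9: 13 XOR 9 = 4
XOR 4 with 10: 4 XOR 10 = 14
XOR 14 with 12: 14 XOR 12 = 2
XOR 2 with 13: 2 XOR 13 = 15
Nim-value = 15

15


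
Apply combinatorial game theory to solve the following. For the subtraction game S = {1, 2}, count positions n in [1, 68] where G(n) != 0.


Subtraction set S = {1, 2}, so G(n) = n mod 3.
G(n) = 0 when n is a multiple of 3.
Multiples of 3 in [1, 68]: 22
N-positions (nonzero Grundy) = 68 - 22 = 46

46


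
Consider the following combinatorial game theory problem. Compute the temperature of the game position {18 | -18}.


The game is {18 | -18}, a switch {a | b} with numbers a > b.
Cooling {a | b} by t gives {a - t | b + t}, which stops being hot when a - t = b + t, i.e. at t = (a - b)/2. So the temperature of a switch is (a - b)/2.
Temperature = (Left option - Right option) / 2
= (18 - (-18)) / 2
= 36 / 2
= 18

18


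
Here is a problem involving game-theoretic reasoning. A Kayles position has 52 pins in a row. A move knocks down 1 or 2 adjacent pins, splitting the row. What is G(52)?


Kayles: a move removes 1 or 2 adjacent pins from a contiguous row.
Removing pins from a row of k leaves two independent rows (a, b) with a + b = k - 1 (one pin) or a + b = k - 2 (two pins); an end removal gives a = 0.
By Sprague-Grundy, G(k) = mex{ G(a) XOR G(b) } over all these splits. G(0) = 0.
G(1): splits (0,0):0^0=0 -> mex({0}) = 1
G(2): splits (0,1):0^1=1 (0,0):0^0=0 -> mex({0, 1}) = 2
G(3): splits (0,2):0^2=2 (1,1):1^1=0 (0,1):0^1=1 -> mex({0, 1, 2}) = 3
G(4): splits (0,3):0^3=3 (1,2):1^2=3 (0,2):0^2=2 (1,1):1^1=0 -> mex({0, 2, 3}) = 1
G(5): splits (0,4):0^1=1 (1,3):1^3=2 (2,2):2^2=0 (0,3):0^3=3 (1,2):1^2=3 -> mex({0, 1, 2, 3}) = 4
G(6) = mex({0, 1, 2, 4}) = 3
G(7) = mex({0, 1, 3, 4, 5}) = 2
G(8) = mex({0, 2, 3, 5, 6}) = 1
G(9) = mex({0, 1, 2, 3, 6, 7}) = 4
G(10) = mex({0, 1, 3, 4, 5, 7}) = 2
G(11) = mex({0, 1, 2, 3, 4, 5}) = 6
G(12) = mex({0, 1, 2, 3, 5, 6, 7}) = 4
G(13) = mex({0, 2, 3, 4, 6, 7}) = 1
G(14) = mex({0, 1, 4, 5, 6, 7}) = 2
G(15) = mex({0, 1, 2, 3, 4, 5, 6}) = 7
G(16) = mex({0, 2, 3, 5, 6, 7}) = 1
G(17) = mex({0, 1, 2, 3, 5, 6, 7}) = 4
G(18) = mex({0, 1, 2, 4, 5, 6}) = 3
G(19) = mex({0, 1, 3, 4, 5, 7}) = 2
G(20) = mex({0, 2, 3, 4, 5, 6, 7}) = 1
G(21) = mex({0, 1, 2, 3, 5, 6, 7}) = 4
G(22) = mex({0, 1, 2, 3, 4, 5, 7}) = 6
G(23) = mex({0, 1, 2, 3, 4, 5, 6}) = 7
G(24) = mex({0, 1, 2, 3, 5, 6, 7}) = 4
G(25) = mex({0, 2, 3, 4, 6, 7}) = 1
G(26) = mex({0, 1, 3, 4, 5, 6, 7}) = 2
G(27) = mex({0, 1, 2, 3, 4, 5, 6, 7}) = 8
G(28) = mex({0, 1, 2, 3, 4, 6, 7, 8}) = 5
G(29) = mex({0, 1, 2, 3, 5, 6, 7, 8, 9}) = 4
G(30) = mex({0, 1, 2, 3, 4, 5, 6, 9, 10}) = 7
G(31) = mex({0, 1, 3, 4, 5, 7, 10, 11}) = 2
G(32) = mex({0, 2, 3, 4, 5, 6, 7, 9, 11}) = 1
G(33) = mex({0, 1, 2, 3, 4, 5, 6, 7, 9, 12}) = 8
G(34) = mex({0, 1, 2, 3, 4, 5, 7, 8, 11, 12}) = 6
G(35) = mex({0, 1, 2, 3, 4, 5, 6, 8, 9, 10, 11}) = 7
G(36) = mex({0, 1, 2, 3, 5, 6, 7, 9, 10}) = 4
G(37) = mex({0, 2, 3, 4, 6, 7, 9, 10, 11, 12}) = 1
G(38) = mex({0, 1, 3, 4, 5, 6, 7, 9, 10, 11, 12}) = 2
G(39) = mex({0, 1, 2, 4, 5, 6, 7, 9, 10, 12, 14}) = 3
G(40) = mex({0, 2, 3, 4, 6, 7, 11, 12, 14}) = 1
G(41) = mex({0, 1, 2, 3, 5, 6, 7, 9, 10, 11, 12}) = 4
G(42) = mex({0, 1, 2, 3, 4, 5, 6, 9, 10}) = 7
G(43) = mex({0, 1, 3, 4, 5, 7, 9, 10, 12, 15}) = 2
G(44) = mex({0, 2, 3, 4, 5, 6, 7, 9, 10, 12, 15}) = 1
G(45) = mex({0, 1, 2, 3, 4, 5, 6, 7, 9, 10, 12, 14}) = 8
G(46) = mex({0, 1, 3, 4, 5, 7, 8, 11, 12, 14}) = 2
G(47) = mex({0, 1, 2, 3, 4, 5, 6, 8, 9, 10, 11, 12}) = 7
G(48) = mex({0, 1, 2, 3, 5, 6, 7, 9, 10}) = 4
G(49) = mex({0, 2, 3, 4, 6, 7, 9, 10, 11, 12, 15}) = 1
G(50) = mex({0, 1, 4, 5, 6, 7, 9, 11, 12, 14, 15}) = 2
G(51) = mex({0, 1, 2, 3, 4, 5, 6, 7, 9, 12, 14, 15}) = 8
G(52) = mex({0, 2, 3, 4, 5, 6, 7, 8, 11, 12, 15}) = 1
Therefore G(52) = 1.

1


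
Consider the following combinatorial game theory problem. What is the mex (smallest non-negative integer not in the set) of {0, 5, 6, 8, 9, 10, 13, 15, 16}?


Set = {0, 5, 6, 8, 9, 10, 13, 15, 16}
0 is in the set.
1 is NOT in the set. This is the mex.
mex = 1

1


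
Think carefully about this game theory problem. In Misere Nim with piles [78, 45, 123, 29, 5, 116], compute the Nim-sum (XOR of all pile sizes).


We need the XOR (exclusive or) of all pile sizes.
After XOR-ing pile 1 (size 78): 0 XOR 78 = 78
After XOR-ing pile 2 (size 45): 78 XOR 45 = 99
After XOR-ing pile 3 (size 123): 99 XOR 123 = 24
After XOR-ing pile 4 (size 29): 24 XOR 29 = 5
After XOR-ing pile 5 (size 5): 5 XOR 5 = 0
After XOR-ing pile 6 (size 116): 0 XOR 116 = 116
The Nim-value of this position is 116.

116


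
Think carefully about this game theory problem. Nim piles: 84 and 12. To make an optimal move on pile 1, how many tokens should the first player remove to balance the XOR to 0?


Piles: 84 and 12
Current XOR: 84 XOR 12 = 88 (non-zero, so this is an N-position).
To make the XOR zero, we need to find a move that balances the piles.
For pile 1 (size 84): target = 84 XOR 88 = 12
We reduce pile 1 from 84 to 12.
Tokens removed: 84 - 12 = 72
Verification: 12 XOR 12 = 0

72


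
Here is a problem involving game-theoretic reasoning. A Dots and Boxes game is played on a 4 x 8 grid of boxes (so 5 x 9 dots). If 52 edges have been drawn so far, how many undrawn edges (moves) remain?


Grid: 4 x 8 boxes, i.e. 5 rows and 9 columns of dots.
Horizontal edges: (rows + 1) * cols = 5 * 8 = 40
Vertical edges: rows * (cols + 1) = 4 * 9 = 36
Total edges: 40 + 36 = 76
Edges drawn: 52
Remaining: 76 - 52 = 24

24


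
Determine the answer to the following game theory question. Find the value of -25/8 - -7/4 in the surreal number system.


x = -25/8, y = -7/4
Converting to common denominator: 8
x = -25/8, y = -14/8
x - y = -25/8 - -7/4 = -11/8

-11/8


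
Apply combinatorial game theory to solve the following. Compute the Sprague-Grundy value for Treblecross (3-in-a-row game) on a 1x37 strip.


Treblecross: place X on empty cells; 3-in-a-row wins.
Playing within two cells of an existing X lets the opponent win at once, so sensible play treats the cells i-2..i+2 around each X as dead. The player left with no safe cell loses, so this is a normal-play take-away game on strips of safe cells.
Placing X at cell i (0-indexed) of a strip of k safe cells leaves independent strips of sizes max(0, i-2) and max(0, k-i-3). Hence G(k) = mex{ G(max(0,i-2)) XOR G(max(0,k-i-3)) : 0 <= i < k }, with G(0) = 0.
G(1): splits (0,0):0^0=0 -> mex({0}) = 1
G(2): splits (0,0):0^0=0 -> mex({0}) = 1
G(3): splits (0,0):0^0=0 -> mex({0}) = 1
G(4): splits (0,1):0^1=1 (0,0):0^0=0 -> mex({0, 1}) = 2
G(5): splits (0,2):0^1=1 (0,1):0^1=1 (0,0):0^0=0 -> mex({0, 1}) = 2
G(6) = mex({1}) = 0
G(7) = mex({0, 1, 2}) = 3
G(8) = mex({0, 1, 2}) = 3
G(9) = mex({0, 2}) = 1
G(10) = mex({0, 2, 3}) = 1
G(11) = mex({0, 3}) = 1
G(12) = mex({1, 3}) = 0
G(13) = mex({0, 1, 2, 3}) = 4
G(14) = mex({0, 1, 2}) = 3
G(15) = mex({0, 1, 2}) = 3
G(16) = mex({0, 1, 2, 4}) = 3
G(17) = mex({0, 1, 3, 4}) = 2
G(18) = mex({0, 1, 3, 4}) = 2
G(19) = mex({0, 1, 3, 5}) = 2
G(20) = mex({0, 1, 2, 3, 5}) = 4
G(21) = mex({0, 1, 2, 3, 5}) = 4
G(22) = mex({1, 2, 6}) = 0
G(23) = mex({0, 1, 2, 3, 4, 6}) = 5
G(24) = mex({0, 1, 2, 3, 4}) = 5
G(25) = mex({0, 1, 3, 4, 7}) = 2
G(26) = mex({0, 1, 3, 4, 5, 7}) = 2
G(27) = mex({0, 1, 3, 5}) = 2
G(28) = mex({0, 1, 2, 5}) = 3
G(29) = mex({0, 1, 2, 4, 5, 6}) = 3
G(30) = mex({1, 2, 4, 6}) = 0
G(31) = mex({0, 1, 2, 3, 4, 6}) = 5
G(32) = mex({1, 2, 3, 4, 7}) = 0
G(33) = mex({0, 3, 7}) = 1
G(34) = mex({0, 2, 3, 5, 7}) = 1
G(35) = mex({0, 2, 3, 5, 6}) = 1
G(36) = mex({0, 1, 2, 5, 6}) = 3
G(37) = mex({0, 1, 2, 4, 5, 6}) = 3
Therefore G(37) = 3.

3


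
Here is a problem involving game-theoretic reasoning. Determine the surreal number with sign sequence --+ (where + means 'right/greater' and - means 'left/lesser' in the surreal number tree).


Sign expansion: --+
Rule: track bounds (lo, hi), initially (-inf, +inf). On '+', the current value becomes lo and we move to the simplest number in (value, hi): value + 1 if hi = +inf, otherwise the midpoint (value + hi)/2. On '-', the current value becomes hi and we move to value - 1 if lo = -inf, otherwise the midpoint (lo + value)/2.
Start at 0.
Step 1: sign = -, move left. Bounds: (-inf, 0). Value = -1
Step 2: sign = -, move left. Bounds: (-inf, -1). Value = -2
Step 3: sign = +, move right. Bounds: (-2, -1). Value = -3/2
The surreal number with sign expansion --+ is -3/2.

-3/2


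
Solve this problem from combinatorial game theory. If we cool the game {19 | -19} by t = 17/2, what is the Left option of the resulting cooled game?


Original game: {19 | -19} (a switch {a | b} with a > b).
Cooling by t (for t below the temperature (a - b)/2 = 19) taxes each move by t: {a | b} cooled by t is {a - t | b + t}.
Cooling amount: t = 17/2
Cooled Left option: 19 - 17/2 = 21/2
Cooled Right option: -19 + 17/2 = -21/2
Cooled game: {21/2 | -21/2}
Left option = 21/2

21/2


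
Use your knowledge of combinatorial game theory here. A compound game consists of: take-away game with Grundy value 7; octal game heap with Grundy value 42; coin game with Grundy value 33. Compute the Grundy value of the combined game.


By the Sprague-Grundy theorem, the Grundy value of a sum of games is the XOR of individual Grundy values.
take-away game: Grundy value = 7. Running XOR: 0 XOR 7 = 7
octal game heap: Grundy value = 42. Running XOR: 7 XOR 42 = 45
coin game: Grundy value = 33. Running XOR: 45 XOR 33 = 12
The combined Grundy value is 12.

12


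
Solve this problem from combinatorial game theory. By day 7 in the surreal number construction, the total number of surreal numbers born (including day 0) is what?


Day 0: {|} = 0 is born. Count = 1.
Day n: the number of surreal numbers born by day n is 2^(n+1) - 1.
By day 0: 2^1 - 1 = 1
By day 1: 2^2 - 1 = 3
By day 2: 2^3 - 1 = 7
By day 3: 2^4 - 1 = 15
By day 4: 2^5 - 1 = 31
By day 5: 2^6 - 1 = 63
By day 6: 2^7 - 1 = 127
By day 7: 2^8 - 1 = 255
By day 7: 255 surreal numbers.

255


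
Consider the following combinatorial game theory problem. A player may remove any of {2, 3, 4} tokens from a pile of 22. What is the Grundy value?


The subtraction set is S = {2, 3, 4}.
G(k) = mex{ G(k - s) : s in S, s <= k }. We compute iteratively: G(0) = 0.
G(1) = mex({}) = 0
G(2) = mex({0}) = 1
G(3) = mex({0}) = 1
G(4) = mex({0, 1}) = 2
G(5) = mex({0, 1}) = 2
G(6) = mex({1, 2}) = 0
G(7) = mex({1, 2}) = 0
G(8) = mex({0, 2}) = 1
G(9) = mex({0, 2}) = 1
Observe that G(6)..G(9) = 0, 0, 1, 1 repeats G(0)..G(3) = 0, 0, 1, 1.
For k >= max(S) = 4, G(k) is determined by the previous 4 values G(k-4)..G(k-1); a window of 4 consecutive values has recurred shifted by 6, so by induction G(k + 6) = G(k) for all k >= 0: the sequence is periodic from the start with period 6.
One period: G(0..5) = 0, 0, 1, 1, 2, 2.
22 mod 6 = 4, so G(22) = G(4) = 2.

2


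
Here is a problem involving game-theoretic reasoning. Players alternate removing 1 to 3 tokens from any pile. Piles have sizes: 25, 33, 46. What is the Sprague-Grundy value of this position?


Subtraction set: {1, 2, 3}
For this subtraction set, G(n) = n mod 4 (period = max + 1 = 4).
Pile 1 (size 25): G(25) = 25 mod 4 = 1
Pile 2 (size 33): G(33) = 33 mod 4 = 1
Pile 3 (size 46): G(46) = 46 mod 4 = 2
Total Grundy value = XOR of all: 1 XOR 1 XOR 2 = 2

2


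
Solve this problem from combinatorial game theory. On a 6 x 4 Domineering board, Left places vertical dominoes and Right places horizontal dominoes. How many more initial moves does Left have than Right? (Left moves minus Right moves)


Board is 6 x 4 (rows x cols).
Left (vertical) placements: (rows-1) * cols = 5 * 4 = 20
Right (horizontal) placements: rows * (cols-1) = 6 * 3 = 18
Advantage = Left - Right = 20 - 18 = 2

2


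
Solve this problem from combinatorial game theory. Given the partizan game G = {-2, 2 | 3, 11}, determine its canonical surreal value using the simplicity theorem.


Left options: {-2, 2}, max = 2
Right options: {3, 11}, min = 3
All options are numbers and max(Left) < min(Right), so by the simplicity theorem the value is the simplest (earliest-born) number strictly between 2 and 3.
No integer lies strictly between 2 and 3, so the value is the dyadic rational m/2^k in the interval with the smallest k (then m odd); search k = 1, 2, ...:
Denominator 2: 5/2 lies strictly between 2 and 3 -- found.
The simplest number in the interval is 5/2.
Game value = 5/2

5/2


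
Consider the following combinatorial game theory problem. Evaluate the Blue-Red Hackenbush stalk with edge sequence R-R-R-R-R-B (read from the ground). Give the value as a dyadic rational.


Edges (from ground): R-R-R-R-R-B
By Berlekamp's sign-expansion rule, a Blue-Red Hackenbush stalk has the value of the surreal number whose sign sequence is the edge sequence with B -> + and R -> -.
Sign sequence: -----+
Trace the sign expansion in the surreal number tree, starting from 0:
Edge 1: R (sign -) -> bounds (-inf, 0), value = -1
Edge 2: R (sign -) -> bounds (-inf, -1), value = -2
Edge 3: R (sign -) -> bounds (-inf, -2), value = -3
Edge 4: R (sign -) -> bounds (-inf, -3), value = -4
Edge 5: R (sign -) -> bounds (-inf, -4), value = -5
Edge 6: B (sign +) -> bounds (-5, -4), value = -9/2
Game value = -9/2

-9/2


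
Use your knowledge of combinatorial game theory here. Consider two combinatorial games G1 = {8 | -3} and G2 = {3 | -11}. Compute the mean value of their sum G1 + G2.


G1 = {8 | -3}, G2 = {3 | -11}
Each is a switch {a | b} with numbers a > b; its mean value is (a + b)/2, and mean value is additive over game sums: m(G1 + G2) = m(G1) + m(G2).
Mean of G1 = (8 + (-3))/2 = 5/2 = 5/2
Mean of G2 = (3 + (-11))/2 = -8/2 = -4
Mean of G1 + G2 = 5/2 + -4 = -3/2

-3/2


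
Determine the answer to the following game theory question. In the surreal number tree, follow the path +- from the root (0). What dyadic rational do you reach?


Sign expansion: +-
Rule: track bounds (lo, hi), initially (-inf, +inf). On '+', the current value becomes lo and we move to the simplest number in (value, hi): value + 1 if hi = +inf, otherwise the midpoint (value + hi)/2. On '-', the current value becomes hi and we move to value - 1 if lo = -inf, otherwise the midpoint (lo + value)/2.
Start at 0.
Step 1: sign = +, move right. Bounds: (0, +inf). Value = 1
Step 2: sign = -, move left. Bounds: (0, 1). Value = 1/2
The surreal number with sign expansion +- is 1/2.

1/2


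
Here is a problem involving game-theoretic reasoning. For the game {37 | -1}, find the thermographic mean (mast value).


Game = {37 | -1}, a switch {a | b} with numbers a > b.
Its thermograph has left wall a - t and right wall b + t, which meet at t = (a - b)/2, where both equal (a + b)/2. So the mast (mean value) is at (a + b)/2.
Mean = (37 + (-1))/2 = 36/2 = 18

18


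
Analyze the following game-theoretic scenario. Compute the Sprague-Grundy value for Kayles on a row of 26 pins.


Kayles: a move removes 1 or 2 adjacent pins from a contiguous row.
Removing pins from a row of k leaves two independent rows (a, b) with a + b = k - 1 (one pin) or a + b = k - 2 (two pins); an end removal gives a = 0.
By Sprague-Grundy, G(k) = mex{ G(a) XOR G(b) } over all these splits. G(0) = 0.
G(1): splits (0,0):0^0=0 -> mex({0}) = 1
G(2): splits (0,1):0^1=1 (0,0):0^0=0 -> mex({0, 1}) = 2
G(3): splits (0,2):0^2=2 (1,1):1^1=0 (0,1):0^1=1 -> mex({0, 1, 2}) = 3
G(4): splits (0,3):0^3=3 (1,2):1^2=3 (0,2):0^2=2 (1,1):1^1=0 -> mex({0, 2, 3}) = 1
G(5): splits (0,4):0^1=1 (1,3):1^3=2 (2,2):2^2=0 (0,3):0^3=3 (1,2):1^2=3 -> mex({0, 1, 2, 3}) = 4
G(6) = mex({0, 1, 2, 4}) = 3
G(7) = mex({0, 1, 3, 4, 5}) = 2
G(8) = mex({0, 2, 3, 5, 6}) = 1
G(9) = mex({0, 1, 2, 3, 6, 7}) = 4
G(10) = mex({0, 1, 3, 4, 5, 7}) = 2
G(11) = mex({0, 1, 2, 3, 4, 5}) = 6
G(12) = mex({0, 1, 2, 3, 5, 6, 7}) = 4
G(13) = mex({0, 2, 3, 4, 6, 7}) = 1
G(14) = mex({0, 1, 4, 5, 6, 7}) = 2
G(15) = mex({0, 1, 2, 3, 4, 5, 6}) = 7
G(16) = mex({0, 2, 3, 5, 6, 7}) = 1
G(17) = mex({0, 1, 2, 3, 5, 6, 7}) = 4
G(18) = mex({0, 1, 2, 4, 5, 6}) = 3
G(19) = mex({0, 1, 3, 4, 5, 7}) = 2
G(20) = mex({0, 2, 3, 4, 5, 6, 7}) = 1
G(21) = mex({0, 1, 2, 3, 5, 6, 7}) = 4
G(22) = mex({0, 1, 2, 3, 4, 5, 7}) = 6
G(23) = mex({0, 1, 2, 3, 4, 5, 6}) = 7
G(24) = mex({0, 1, 2, 3, 5, 6, 7}) = 4
G(25) = mex({0, 2, 3, 4, 6, 7}) = 1
G(26) = mex({0, 1, 3, 4, 5, 6, 7}) = 2
Therefore G(26) = 2.

2


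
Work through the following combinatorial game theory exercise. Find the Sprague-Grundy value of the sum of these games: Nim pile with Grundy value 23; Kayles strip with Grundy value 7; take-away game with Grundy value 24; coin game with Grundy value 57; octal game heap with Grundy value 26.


By the Sprague-Grundy theorem, the Grundy value of a sum of games is the XOR of individual Grundy values.
Nim pile: Grundy value = 23. Running XOR: 0 XOR 23 = 23
Kayles strip: Grundy value = 7. Running XOR: 23 XOR 7 = 16
take-away game: Grundy value = 24. Running XOR: 16 XOR 24 = 8
coin game: Grundy value = 57. Running XOR: 8 XOR 57 = 49
octal game heap: Grundy value = 26. Running XOR: 49 XOR 26 = 43
The combined Grundy value is 43.

43


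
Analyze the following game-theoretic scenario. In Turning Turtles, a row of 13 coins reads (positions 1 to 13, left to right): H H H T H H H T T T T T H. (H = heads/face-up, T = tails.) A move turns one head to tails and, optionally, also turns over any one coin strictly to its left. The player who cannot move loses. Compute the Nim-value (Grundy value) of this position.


Coins: H H H T H H H T T T T T H
Key fact: a single head at position k behaves exactly like a Nim heap of size k (turning it to T and optionally flipping a coin at j < k corresponds to moving the heap from k to j, or to 0), and heads combine as a disjunctive sum (two heads at the same place would cancel, matching j XOR j = 0). So the Nim-value is the XOR of the 1-indexed positions of the heads.
Face-up positions (1-indexed): [1, 2, 3, 5, 6, 7, 13]
XOR 0 with 1: 0 XOR 1 = 1
XOR 1 with 2: 1 XOR 2 = 3
XOR 3 with 3: 3 XOR 3 = 0
XOR 0 with 5: 0 XOR 5 = 5
XOR 5 with 6: 5 XOR 6 = 3
XOR 3 with 7: 3 XOR 7 = 4
XOR 4 with 13: 4 XOR 13 = 9
Nim-value = 9

9


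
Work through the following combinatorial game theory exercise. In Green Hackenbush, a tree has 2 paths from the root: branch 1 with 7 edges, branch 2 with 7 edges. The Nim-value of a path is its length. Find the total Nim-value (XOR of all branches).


The tree has 2 branches from the ground vertex.
In Green Hackenbush, the Nim-value of a simple path of length k is k.
Branch 1: length 7, Nim-value = 7
Branch 2: length 7, Nim-value = 7
Total Nim-value = XOR of all branch values:
0 XOR 7 = 7
7 XOR 7 = 0
Nim-value of the tree = 0

0


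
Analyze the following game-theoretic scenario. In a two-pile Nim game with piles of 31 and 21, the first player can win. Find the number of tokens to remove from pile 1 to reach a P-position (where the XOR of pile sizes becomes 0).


Piles: 31 and 21
Current XOR: 31 XOR 21 = 10 (non-zero, so this is an N-position).
To make the XOR zero, we need to find a move that balances the piles.
For pile 1 (size 31): target = 31 XOR 10 = 21
We reduce pile 1 from 31 to 21.
Tokens removed: 31 - 21 = 10
Verification: 21 XOR 21 = 0

10


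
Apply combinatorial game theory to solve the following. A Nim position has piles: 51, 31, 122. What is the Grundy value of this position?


We need the XOR (exclusive or) of all pile sizes.
After XOR-ing pile 1 (size 51): 0 XOR 51 = 51
After XOR-ing pile 2 (size 31): 51 XOR 31 = 44
After XOR-ing pile 3 (size 122): 44 XOR 122 = 86
The Nim-value of this position is 86.

86


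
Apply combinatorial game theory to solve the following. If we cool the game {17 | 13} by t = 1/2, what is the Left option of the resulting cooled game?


Original game: {17 | 13} (a switch {a | b} with a > b).
Cooling by t (for t below the temperature (a - b)/2 = 2) taxes each move by t: {a | b} cooled by t is {a - t | b + t}.
Cooling amount: t = 1/2
Cooled Left option: 17 - 1/2 = 33/2
Cooled Right option: 13 + 1/2 = 27/2
Cooled game: {33/2 | 27/2}
Left option = 33/2

33/2


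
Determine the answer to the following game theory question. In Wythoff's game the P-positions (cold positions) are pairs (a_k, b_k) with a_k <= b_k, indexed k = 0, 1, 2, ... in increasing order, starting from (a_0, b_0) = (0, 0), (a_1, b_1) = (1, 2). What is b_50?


By Wythoff's theorem, a_k = floor(k * phi) and b_k = floor(k * phi^2) = a_k + k, where phi = (1 + sqrt(5))/2 is the golden ratio.
phi = (1 + sqrt(5))/2 = 1.618034
phi^2 = phi + 1 = 2.618034
k = 50
k * phi^2 = 50 * 2.618034 = 130.901699
b_50 = floor(k * phi^2) = 130 (check: a_50 + k = 80 + 50 = 130)

130


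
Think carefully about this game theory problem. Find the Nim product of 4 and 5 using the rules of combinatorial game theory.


Nim multiplication is bilinear over XOR: (u XOR v) * w = (u*w) XOR (v*w).
So we split each operand into its bit components and XOR the pairwise Nim products.
4 = 4 (as XOR of powers of 2).
5 = 1 + 4 (as XOR of powers of 2).
Using the standard Nim-product table on single bits:
  2*2 = 3,   2*4 = 8,   2*8 = 12,
  4*4 = 6,   4*8 = 11,  8*8 = 13,
and  1*x = x (identity), k*l = l*k (commutative).
Pairwise Nim products:
  4 * 1 = 4
  4 * 4 = 6
XOR them: 4 XOR 6 = 2.
Result: 4 * 5 = 2 (in Nim).

2


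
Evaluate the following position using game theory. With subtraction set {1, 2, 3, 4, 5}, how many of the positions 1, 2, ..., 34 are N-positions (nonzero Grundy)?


Subtraction set S = {1, 2, 3, 4, 5}, so G(n) = n mod 6.
G(n) = 0 when n is a multiple of 6.
Multiples of 6 in [1, 34]: 5
N-positions (nonzero Grundy) = 34 - 5 = 29

29


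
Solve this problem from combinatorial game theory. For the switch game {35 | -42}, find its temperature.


The game is {35 | -42}, a switch {a | b} with numbers a > b.
Cooling {a | b} by t gives {a - t | b + t}, which stops being hot when a - t = b + t, i.e. at t = (a - b)/2. So the temperature of a switch is (a - b)/2.
Temperature = (Left option - Right option) / 2
= (35 - (-42)) / 2
= 77 / 2
= 77/2

77/2


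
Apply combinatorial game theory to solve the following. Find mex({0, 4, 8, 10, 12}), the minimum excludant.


Set = {0, 4, 8, 10, 12}
0 is in the set.
1 is NOT in the set. This is the mex.
mex = 1

1


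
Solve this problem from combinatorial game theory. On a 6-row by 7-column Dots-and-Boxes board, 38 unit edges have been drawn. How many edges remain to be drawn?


Grid: 6 x 7 boxes, i.e. 7 rows and 8 columns of dots.
Horizontal edges: (rows + 1) * cols = 7 * 7 = 49
Vertical edges: rows * (cols + 1) = 6 * 8 = 48
Total edges: 49 + 48 = 97
Edges drawn: 38
Remaining: 97 - 38 = 59

59


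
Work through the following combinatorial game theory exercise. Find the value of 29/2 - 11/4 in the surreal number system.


x = 29/2, y = 11/4
Converting to common denominator: 4
x = 58/4, y = 11/4
x - y = 29/2 - 11/4 = 47/4

47/4


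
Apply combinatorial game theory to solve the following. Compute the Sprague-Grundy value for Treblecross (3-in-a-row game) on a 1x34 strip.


Treblecross: place X on empty cells; 3-in-a-row wins.
Playing within two cells of an existing X lets the opponent win at once, so sensible play treats the cells i-2..i+2 around each X as dead. The player left with no safe cell loses, so this is a normal-play take-away game on strips of safe cells.
Placing X at cell i (0-indexed) of a strip of k safe cells leaves independent strips of sizes max(0, i-2) and max(0, k-i-3). Hence G(k) = mex{ G(max(0,i-2)) XOR G(max(0,k-i-3)) : 0 <= i < k }, with G(0) = 0.
G(1): splits (0,0):0^0=0 -> mex({0}) = 1
G(2): splits (0,0):0^0=0 -> mex({0}) = 1
G(3): splits (0,0):0^0=0 -> mex({0}) = 1
G(4): splits (0,1):0^1=1 (0,0):0^0=0 -> mex({0, 1}) = 2
G(5): splits (0,2):0^1=1 (0,1):0^1=1 (0,0):0^0=0 -> mex({0, 1}) = 2
G(6) = mex({1}) = 0
G(7) = mex({0, 1, 2}) = 3
G(8) = mex({0, 1, 2}) = 3
G(9) = mex({0, 2}) = 1
G(10) = mex({0, 2, 3}) = 1
G(11) = mex({0, 3}) = 1
G(12) = mex({1, 3}) = 0
G(13) = mex({0, 1, 2, 3}) = 4
G(14) = mex({0, 1, 2}) = 3
G(15) = mex({0, 1, 2}) = 3
G(16) = mex({0, 1, 2, 4}) = 3
G(17) = mex({0, 1, 3, 4}) = 2
G(18) = mex({0, 1, 3, 4}) = 2
G(19) = mex({0, 1, 3, 5}) = 2
G(20) = mex({0, 1, 2, 3, 5}) = 4
G(21) = mex({0, 1, 2, 3, 5}) = 4
G(22) = mex({1, 2, 6}) = 0
G(23) = mex({0, 1, 2, 3, 4, 6}) = 5
G(24) = mex({0, 1, 2, 3, 4}) = 5
G(25) = mex({0, 1, 3, 4, 7}) = 2
G(26) = mex({0, 1, 3, 4, 5, 7}) = 2
G(27) = mex({0, 1, 3, 5}) = 2
G(28) = mex({0, 1, 2, 5}) = 3
G(29) = mex({0, 1, 2, 4, 5, 6}) = 3
G(30) = mex({1, 2, 4, 6}) = 0
G(31) = mex({0, 1, 2, 3, 4, 6}) = 5
G(32) = mex({1, 2, 3, 4, 7}) = 0
G(33) = mex({0, 3, 7}) = 1
G(34) = mex({0, 2, 3, 5, 7}) = 1
Therefore G(34) = 1.

1
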